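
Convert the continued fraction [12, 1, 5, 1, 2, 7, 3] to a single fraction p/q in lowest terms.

Fold from the inside: start with 3/1.
  7 + 1/3 = 22/3
  2 + 3/22 = 47/22
  1 + 22/47 = 69/47
  5 + 47/69 = 392/69
  1 + 69/392 = 461/392
  12 + 392/461 = 5924/461

5924/461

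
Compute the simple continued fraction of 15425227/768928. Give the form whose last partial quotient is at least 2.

15425227 = 20×768928 + 46667
768928 = 16×46667 + 22256
46667 = 2×22256 + 2155
22256 = 10×2155 + 706
2155 = 3×706 + 37
706 = 19×37 + 3
37 = 12×3 + 1
3 = 3×1 + 0  (stop)
So 15425227/768928 = [20; 16, 2, 10, 3, 19, 12, 3].

[20; 16, 2, 10, 3, 19, 12, 3]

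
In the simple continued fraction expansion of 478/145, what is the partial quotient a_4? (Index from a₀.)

478 = 3·145 + 43   →  a_0 = 3
145 = 3·43 + 16   →  a_1 = 3
43 = 2·16 + 11   →  a_2 = 2
16 = 1·11 + 5   →  a_3 = 1
11 = 2·5 + 1   →  a_4 = 2

2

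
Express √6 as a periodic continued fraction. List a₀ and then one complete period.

a₀ = ⌊√6⌋ = 2.
With m₀=0, d₀=1 and mₖ₊₁ = dₖaₖ − mₖ, dₖ₊₁ = (n − mₖ₊₁²)/dₖ, aₖ₊₁ = ⌊(a₀+mₖ₊₁)/dₖ₊₁⌋:
  k=1: m=2, d=2, a=2
  k=2: m=2, d=1, a=4
d=1 and a=2a₀=4 at k=2, so the next step gives (m, d) = (2, 2) again — its k=1 value — and the period has length 2.

[2; 2, 4]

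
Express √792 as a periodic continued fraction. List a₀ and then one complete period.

[28; 7, 56]

a₀ = ⌊√792⌋ = 28.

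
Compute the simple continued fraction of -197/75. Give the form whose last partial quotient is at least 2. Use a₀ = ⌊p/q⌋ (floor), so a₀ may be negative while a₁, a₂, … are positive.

[-3; 2, 1, 2, 9]

-197 = -3*75 + 28
75 = 2*28 + 19
28 = 1*19 + 9
19 = 2*9 + 1
9 = 9*1 + 0  (stop)
So -197/75 = [-3; 2, 1, 2, 9].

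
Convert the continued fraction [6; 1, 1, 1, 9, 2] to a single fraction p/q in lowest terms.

Fold from the inside: start with 2/1.
  9 + 1/2 = 19/2
  1 + 2/19 = 21/19
  1 + 19/21 = 40/21
  1 + 21/40 = 61/40
  6 + 40/61 = 406/61

406/61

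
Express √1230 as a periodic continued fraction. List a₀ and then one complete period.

a₀ = ⌊√1230⌋ = 35.
With m₀=0, d₀=1 and mₖ₊₁ = dₖaₖ − mₖ, dₖ₊₁ = (n − mₖ₊₁²)/dₖ, aₖ₊₁ = ⌊(a₀+mₖ₊₁)/dₖ₊₁⌋:
  k=1: m=35, d=5, a=14
  k=2: m=35, d=1, a=70
d=1 and a=2a₀=70 at k=2, so the next step gives (m, d) = (35, 5) again — its k=1 value — and the period has length 2.

[35; 14, 70]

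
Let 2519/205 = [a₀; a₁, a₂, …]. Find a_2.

2519 = 12·205 + 59   →  a_0 = 12
205 = 3·59 + 28   →  a_1 = 3
59 = 2·28 + 3   →  a_2 = 2

2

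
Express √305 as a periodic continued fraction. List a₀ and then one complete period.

a₀ = ⌊√305⌋ = 17.
With m₀=0, d₀=1 and mₖ₊₁ = dₖaₖ − mₖ, dₖ₊₁ = (n − mₖ₊₁²)/dₖ, aₖ₊₁ = ⌊(a₀+mₖ₊₁)/dₖ₊₁⌋:
  k=1: m=17, d=16, a=2
  k=2: m=15, d=5, a=6
  k=3: m=15, d=16, a=2
  k=4: m=17, d=1, a=34
d=1 and a=2a₀=34 at k=4, so the next step gives (m, d) = (17, 16) again — its k=1 value — and the period has length 4.

[17; 2, 6, 2, 34]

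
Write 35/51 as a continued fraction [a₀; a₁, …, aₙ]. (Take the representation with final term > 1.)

35 = 0×51 + 35
51 = 1×35 + 16
35 = 2×16 + 3
16 = 5×3 + 1
3 = 3×1 + 0  (stop)
So 35/51 = [0; 1, 2, 5, 3].

[0; 1, 2, 5, 3]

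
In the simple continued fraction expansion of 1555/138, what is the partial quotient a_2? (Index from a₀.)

1555 = 11·138 + 37   →  a_0 = 11
138 = 3·37 + 27   →  a_1 = 3
37 = 1·27 + 10   →  a_2 = 1

1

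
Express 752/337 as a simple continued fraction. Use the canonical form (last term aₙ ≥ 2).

752 = 2×337 + 78
337 = 4×78 + 25
78 = 3×25 + 3
25 = 8×3 + 1
3 = 3×1 + 0  (stop)
So 752/337 = [2; 4, 3, 8, 3].

[2; 4, 3, 8, 3]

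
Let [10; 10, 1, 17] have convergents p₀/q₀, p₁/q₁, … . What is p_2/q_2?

Using pₖ = aₖpₖ₋₁ + pₖ₋₂, qₖ = aₖqₖ₋₁ + qₖ₋₂ (with p₋₁=1, p₋₂=0, q₋₁=0, q₋₂=1):
  k=0: a=10, p=10, q=1
  k=1: a=10, p=101, q=10
  k=2: a=1, p=111, q=11

111/11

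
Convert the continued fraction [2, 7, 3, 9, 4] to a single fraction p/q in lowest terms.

Using pₖ = aₖpₖ₋₁ + pₖ₋₂ and qₖ = aₖqₖ₋₁ + qₖ₋₂:
  k=0: a=2, p=2, q=1
  k=1: a=7, p=15, q=7
  k=2: a=3, p=47, q=22
  k=3: a=9, p=438, q=205
  k=4: a=4, p=1799, q=842

1799/842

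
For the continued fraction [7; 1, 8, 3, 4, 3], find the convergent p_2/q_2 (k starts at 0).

Using pₖ = aₖpₖ₋₁ + pₖ₋₂, qₖ = aₖqₖ₋₁ + qₖ₋₂ (with p₋₁=1, p₋₂=0, q₋₁=0, q₋₂=1):
  k=0: a=7, p=7, q=1
  k=1: a=1, p=8, q=1
  k=2: a=8, p=71, q=9

71/9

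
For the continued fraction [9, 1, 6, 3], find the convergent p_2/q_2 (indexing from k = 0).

Using pₖ = aₖpₖ₋₁ + pₖ₋₂, qₖ = aₖqₖ₋₁ + qₖ₋₂ (with p₋₁=1, p₋₂=0, q₋₁=0, q₋₂=1):
  k=0: a=9, p=9, q=1
  k=1: a=1, p=10, q=1
  k=2: a=6, p=69, q=7

69/7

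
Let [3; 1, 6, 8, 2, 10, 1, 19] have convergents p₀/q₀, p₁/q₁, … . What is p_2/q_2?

Using pₖ = aₖpₖ₋₁ + pₖ₋₂, qₖ = aₖqₖ₋₁ + qₖ₋₂ (with p₋₁=1, p₋₂=0, q₋₁=0, q₋₂=1):
  k=0: a=3, p=3, q=1
  k=1: a=1, p=4, q=1
  k=2: a=6, p=27, q=7

27/7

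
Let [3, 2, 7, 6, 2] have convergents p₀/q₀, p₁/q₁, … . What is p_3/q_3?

Using pₖ = aₖpₖ₋₁ + pₖ₋₂, qₖ = aₖqₖ₋₁ + qₖ₋₂ (with p₋₁=1, p₋₂=0, q₋₁=0, q₋₂=1):
  k=0: a=3, p=3, q=1
  k=1: a=2, p=7, q=2
  k=2: a=7, p=52, q=15
  k=3: a=6, p=319, q=92

319/92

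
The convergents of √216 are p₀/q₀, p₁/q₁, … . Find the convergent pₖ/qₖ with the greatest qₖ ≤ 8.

√216 = [14; 1, 2, 3, 2, 1, 28, …] (period length 6).
Convergents:
  p_0/q_0 = 14/1
  p_1/q_1 = 15/1
  p_2/q_2 = 44/3
  p_3/q_3 = 147/10
q_2 = 3 ≤ 8 < 10 = q_3, so the answer is 44/3.

44/3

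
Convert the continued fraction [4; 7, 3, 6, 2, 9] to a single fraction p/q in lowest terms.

11744/2839

Fold from the inside: start with 9/1.
  2 + 1/9 = 19/9
  6 + 9/19 = 123/19
  3 + 19/123 = 388/123
  7 + 123/388 = 2839/388
  4 + 388/2839 = 11744/2839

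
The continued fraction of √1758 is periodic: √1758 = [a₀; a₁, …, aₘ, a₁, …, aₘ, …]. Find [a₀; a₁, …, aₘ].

[41; 1, 12, 1, 82]

a₀ = ⌊√1758⌋ = 41.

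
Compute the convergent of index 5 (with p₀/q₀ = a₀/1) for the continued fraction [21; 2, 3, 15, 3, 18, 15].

128815/6011

Using pₖ = aₖpₖ₋₁ + pₖ₋₂, qₖ = aₖqₖ₋₁ + qₖ₋₂ (with p₋₁=1, p₋₂=0, q₋₁=0, q₋₂=1):
  k=0: a=21, p=21, q=1
  k=1: a=2, p=43, q=2
  k=2: a=3, p=150, q=7
  k=3: a=15, p=2293, q=107
  k=4: a=3, p=7029, q=328
  k=5: a=18, p=128815, q=6011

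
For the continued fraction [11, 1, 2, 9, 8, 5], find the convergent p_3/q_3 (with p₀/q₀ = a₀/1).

Using pₖ = aₖpₖ₋₁ + pₖ₋₂, qₖ = aₖqₖ₋₁ + qₖ₋₂ (with p₋₁=1, p₋₂=0, q₋₁=0, q₋₂=1):
  k=0: a=11, p=11, q=1
  k=1: a=1, p=12, q=1
  k=2: a=2, p=35, q=3
  k=3: a=9, p=327, q=28

327/28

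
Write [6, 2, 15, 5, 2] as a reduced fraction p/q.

Using pₖ = aₖpₖ₋₁ + pₖ₋₂ and qₖ = aₖqₖ₋₁ + qₖ₋₂:
  k=0: a=6, p=6, q=1
  k=1: a=2, p=13, q=2
  k=2: a=15, p=201, q=31
  k=3: a=5, p=1018, q=157
  k=4: a=2, p=2237, q=345

2237/345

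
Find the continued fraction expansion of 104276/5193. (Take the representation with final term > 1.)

104276 = 20*5193 + 416
5193 = 12*416 + 201
416 = 2*201 + 14
201 = 14*14 + 5
14 = 2*5 + 4
5 = 1*4 + 1
4 = 4*1 + 0  (stop)
So 104276/5193 = [20; 12, 2, 14, 2, 1, 4].

[20; 12, 2, 14, 2, 1, 4]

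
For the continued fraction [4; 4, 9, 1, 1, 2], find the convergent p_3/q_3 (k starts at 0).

174/41

Using pₖ = aₖpₖ₋₁ + pₖ₋₂, qₖ = aₖqₖ₋₁ + qₖ₋₂ (with p₋₁=1, p₋₂=0, q₋₁=0, q₋₂=1):
  k=0: a=4, p=4, q=1
  k=1: a=4, p=17, q=4
  k=2: a=9, p=157, q=37
  k=3: a=1, p=174, q=41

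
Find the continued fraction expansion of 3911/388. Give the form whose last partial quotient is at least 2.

3911 = 10×388 + 31
388 = 12×31 + 16
31 = 1×16 + 15
16 = 1×15 + 1
15 = 15×1 + 0  (stop)
So 3911/388 = [10; 12, 1, 1, 15].

[10; 12, 1, 1, 15]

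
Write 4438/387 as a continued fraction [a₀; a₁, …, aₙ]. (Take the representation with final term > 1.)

[11; 2, 7, 4, 6]

4438 = 11×387 + 181
387 = 2×181 + 25
181 = 7×25 + 6
25 = 4×6 + 1
6 = 6×1 + 0  (stop)
So 4438/387 = [11; 2, 7, 4, 6].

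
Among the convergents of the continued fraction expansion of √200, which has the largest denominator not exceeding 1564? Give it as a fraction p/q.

19601/1386

√200 = [14; 7, 28, …] (period length 2).
Convergents:
  p_0/q_0 = 14/1
  p_1/q_1 = 99/7
  p_2/q_2 = 2786/197
  p_3/q_3 = 19601/1386
  p_4/q_4 = 551614/39005
q_3 = 1386 ≤ 1564 < 39005 = q_4, so the answer is 19601/1386.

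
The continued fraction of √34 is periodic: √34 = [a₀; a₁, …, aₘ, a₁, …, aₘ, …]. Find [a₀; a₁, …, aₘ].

[5; 1, 4, 1, 10]

a₀ = ⌊√34⌋ = 5.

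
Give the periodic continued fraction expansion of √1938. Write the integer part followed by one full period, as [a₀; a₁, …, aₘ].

a₀ = ⌊√1938⌋ = 44.
With m₀=0, d₀=1 and mₖ₊₁ = dₖaₖ − mₖ, dₖ₊₁ = (n − mₖ₊₁²)/dₖ, aₖ₊₁ = ⌊(a₀+mₖ₊₁)/dₖ₊₁⌋:
  k=1: m=44, d=2, a=44
  k=2: m=44, d=1, a=88
d=1 and a=2a₀=88 at k=2, so the next step gives (m, d) = (44, 2) again — its k=1 value — and the period has length 2.

[44; 44, 88]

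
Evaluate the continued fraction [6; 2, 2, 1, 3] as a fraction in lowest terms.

167/26

Using pₖ = aₖpₖ₋₁ + pₖ₋₂ and qₖ = aₖqₖ₋₁ + qₖ₋₂:
  k=0: a=6, p=6, q=1
  k=1: a=2, p=13, q=2
  k=2: a=2, p=32, q=5
  k=3: a=1, p=45, q=7
  k=4: a=3, p=167, q=26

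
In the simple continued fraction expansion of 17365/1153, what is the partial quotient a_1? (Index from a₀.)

17365 = 15·1153 + 70   →  a_0 = 15
1153 = 16·70 + 33   →  a_1 = 16

16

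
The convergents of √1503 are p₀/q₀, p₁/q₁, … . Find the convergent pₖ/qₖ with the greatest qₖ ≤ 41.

504/13

√1503 = [38; 1, 3, 3, 8, 3, 3, 1, 76, …] (period length 8).
Convergents:
  p_0/q_0 = 38/1
  p_1/q_1 = 39/1
  p_2/q_2 = 155/4
  p_3/q_3 = 504/13
  p_4/q_4 = 4187/108
q_3 = 13 ≤ 41 < 108 = q_4, so the answer is 504/13.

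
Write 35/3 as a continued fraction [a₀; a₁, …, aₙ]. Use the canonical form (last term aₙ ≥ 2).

35 = 11*3 + 2
3 = 1*2 + 1
2 = 2*1 + 0  (stop)
So 35/3 = [11; 1, 2].

[11; 1, 2]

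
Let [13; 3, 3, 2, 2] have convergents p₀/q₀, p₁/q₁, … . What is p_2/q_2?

Using pₖ = aₖpₖ₋₁ + pₖ₋₂, qₖ = aₖqₖ₋₁ + qₖ₋₂ (with p₋₁=1, p₋₂=0, q₋₁=0, q₋₂=1):
  k=0: a=13, p=13, q=1
  k=1: a=3, p=40, q=3
  k=2: a=3, p=133, q=10

133/10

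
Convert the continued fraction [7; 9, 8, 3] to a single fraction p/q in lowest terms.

1621/228

Fold from the inside: start with 3/1.
  8 + 1/3 = 25/3
  9 + 3/25 = 228/25
  7 + 25/228 = 1621/228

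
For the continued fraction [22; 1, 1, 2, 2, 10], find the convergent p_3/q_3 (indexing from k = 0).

Using pₖ = aₖpₖ₋₁ + pₖ₋₂, qₖ = aₖqₖ₋₁ + qₖ₋₂ (with p₋₁=1, p₋₂=0, q₋₁=0, q₋₂=1):
  k=0: a=22, p=22, q=1
  k=1: a=1, p=23, q=1
  k=2: a=1, p=45, q=2
  k=3: a=2, p=113, q=5

113/5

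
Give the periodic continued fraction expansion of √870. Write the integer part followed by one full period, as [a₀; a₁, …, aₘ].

a₀ = ⌊√870⌋ = 29.
With m₀=0, d₀=1 and mₖ₊₁ = dₖaₖ − mₖ, dₖ₊₁ = (n − mₖ₊₁²)/dₖ, aₖ₊₁ = ⌊(a₀+mₖ₊₁)/dₖ₊₁⌋:
  k=1: m=29, d=29, a=2
  k=2: m=29, d=1, a=58
d=1 and a=2a₀=58 at k=2, so the next step gives (m, d) = (29, 29) again — its k=1 value — and the period has length 2.

[29; 2, 58]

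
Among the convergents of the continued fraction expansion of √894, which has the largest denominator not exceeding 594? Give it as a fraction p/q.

17611/589

√894 = [29; 1, 8, 1, 58, …] (period length 4).
Convergents:
  p_0/q_0 = 29/1
  p_1/q_1 = 30/1
  p_2/q_2 = 269/9
  p_3/q_3 = 299/10
  p_4/q_4 = 17611/589
  p_5/q_5 = 17910/599
q_4 = 589 ≤ 594 < 599 = q_5, so the answer is 17611/589.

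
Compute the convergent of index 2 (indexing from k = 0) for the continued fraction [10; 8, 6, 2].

Using pₖ = aₖpₖ₋₁ + pₖ₋₂, qₖ = aₖqₖ₋₁ + qₖ₋₂ (with p₋₁=1, p₋₂=0, q₋₁=0, q₋₂=1):
  k=0: a=10, p=10, q=1
  k=1: a=8, p=81, q=8
  k=2: a=6, p=496, q=49

496/49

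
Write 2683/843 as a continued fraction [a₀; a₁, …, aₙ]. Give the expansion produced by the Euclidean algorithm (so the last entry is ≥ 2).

[3; 5, 2, 9, 8]

2683 = 3·843 + 154
843 = 5·154 + 73
154 = 2·73 + 8
73 = 9·8 + 1
8 = 8·1 + 0  (stop)
So 2683/843 = [3; 5, 2, 9, 8].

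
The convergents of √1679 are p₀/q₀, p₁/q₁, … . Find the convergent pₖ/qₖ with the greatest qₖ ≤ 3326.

√1679 = [40; 1, 39, 1, 80, …] (period length 4).
Convergents:
  p_0/q_0 = 40/1
  p_1/q_1 = 41/1
  p_2/q_2 = 1639/40
  p_3/q_3 = 1680/41
  p_4/q_4 = 136039/3320
  p_5/q_5 = 137719/3361
q_4 = 3320 ≤ 3326 < 3361 = q_5, so the answer is 136039/3320.

136039/3320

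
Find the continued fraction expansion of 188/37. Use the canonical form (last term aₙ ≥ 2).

188 = 5*37 + 3
37 = 12*3 + 1
3 = 3*1 + 0  (stop)
So 188/37 = [5; 12, 3].

[5; 12, 3]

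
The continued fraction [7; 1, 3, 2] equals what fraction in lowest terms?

Fold from the inside: start with 2/1.
  3 + 1/2 = 7/2
  1 + 2/7 = 9/7
  7 + 7/9 = 70/9

70/9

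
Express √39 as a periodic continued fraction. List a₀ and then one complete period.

a₀ = ⌊√39⌋ = 6.
With m₀=0, d₀=1 and mₖ₊₁ = dₖaₖ − mₖ, dₖ₊₁ = (n − mₖ₊₁²)/dₖ, aₖ₊₁ = ⌊(a₀+mₖ₊₁)/dₖ₊₁⌋:
  k=1: m=6, d=3, a=4
  k=2: m=6, d=1, a=12
d=1 and a=2a₀=12 at k=2, so the next step gives (m, d) = (6, 3) again — its k=1 value — and the period has length 2.

[6; 4, 12]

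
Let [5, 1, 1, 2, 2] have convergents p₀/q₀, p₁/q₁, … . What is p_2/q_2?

11/2

Using pₖ = aₖpₖ₋₁ + pₖ₋₂, qₖ = aₖqₖ₋₁ + qₖ₋₂ (with p₋₁=1, p₋₂=0, q₋₁=0, q₋₂=1):
  k=0: a=5, p=5, q=1
  k=1: a=1, p=6, q=1
  k=2: a=1, p=11, q=2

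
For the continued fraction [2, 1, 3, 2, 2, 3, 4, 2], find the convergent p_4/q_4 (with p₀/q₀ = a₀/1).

Using pₖ = aₖpₖ₋₁ + pₖ₋₂, qₖ = aₖqₖ₋₁ + qₖ₋₂ (with p₋₁=1, p₋₂=0, q₋₁=0, q₋₂=1):
  k=0: a=2, p=2, q=1
  k=1: a=1, p=3, q=1
  k=2: a=3, p=11, q=4
  k=3: a=2, p=25, q=9
  k=4: a=2, p=61, q=22

61/22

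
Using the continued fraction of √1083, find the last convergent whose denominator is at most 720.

√1083 = [32; 1, 9, 1, 64, …] (period length 4).
Convergents:
  p_0/q_0 = 32/1
  p_1/q_1 = 33/1
  p_2/q_2 = 329/10
  p_3/q_3 = 362/11
  p_4/q_4 = 23497/714
  p_5/q_5 = 23859/725
q_4 = 714 ≤ 720 < 725 = q_5, so the answer is 23497/714.

23497/714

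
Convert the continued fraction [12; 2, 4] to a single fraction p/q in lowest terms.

112/9

Fold from the inside: start with 4/1.
  2 + 1/4 = 9/4
  12 + 4/9 = 112/9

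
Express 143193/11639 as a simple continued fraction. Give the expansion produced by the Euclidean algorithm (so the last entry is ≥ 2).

143193 = 12*11639 + 3525
11639 = 3*3525 + 1064
3525 = 3*1064 + 333
1064 = 3*333 + 65
333 = 5*65 + 8
65 = 8*8 + 1
8 = 8*1 + 0  (stop)
So 143193/11639 = [12; 3, 3, 3, 5, 8, 8].

[12; 3, 3, 3, 5, 8, 8]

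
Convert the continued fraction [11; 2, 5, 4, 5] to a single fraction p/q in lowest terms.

2761/241

Using pₖ = aₖpₖ₋₁ + pₖ₋₂ and qₖ = aₖqₖ₋₁ + qₖ₋₂:
  k=0: a=11, p=11, q=1
  k=1: a=2, p=23, q=2
  k=2: a=5, p=126, q=11
  k=3: a=4, p=527, q=46
  k=4: a=5, p=2761, q=241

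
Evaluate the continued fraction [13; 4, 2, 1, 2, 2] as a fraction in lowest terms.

Using pₖ = aₖpₖ₋₁ + pₖ₋₂ and qₖ = aₖqₖ₋₁ + qₖ₋₂:
  k=0: a=13, p=13, q=1
  k=1: a=4, p=53, q=4
  k=2: a=2, p=119, q=9
  k=3: a=1, p=172, q=13
  k=4: a=2, p=463, q=35
  k=5: a=2, p=1098, q=83

1098/83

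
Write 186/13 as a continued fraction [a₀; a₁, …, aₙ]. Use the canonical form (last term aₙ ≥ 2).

[14; 3, 4]

186 = 14·13 + 4
13 = 3·4 + 1
4 = 4·1 + 0  (stop)
So 186/13 = [14; 3, 4].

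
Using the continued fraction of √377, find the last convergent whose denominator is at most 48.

√377 = [19; 2, 2, 2, 38, …] (period length 4).
Convergents:
  p_0/q_0 = 19/1
  p_1/q_1 = 39/2
  p_2/q_2 = 97/5
  p_3/q_3 = 233/12
  p_4/q_4 = 8951/461
q_3 = 12 ≤ 48 < 461 = q_4, so the answer is 233/12.

233/12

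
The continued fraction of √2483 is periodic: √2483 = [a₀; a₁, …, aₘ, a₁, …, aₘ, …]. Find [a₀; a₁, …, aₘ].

a₀ = ⌊√2483⌋ = 49.
With m₀=0, d₀=1 and mₖ₊₁ = dₖaₖ − mₖ, dₖ₊₁ = (n − mₖ₊₁²)/dₖ, aₖ₊₁ = ⌊(a₀+mₖ₊₁)/dₖ₊₁⌋:
  k=1: m=49, d=82, a=1
  k=2: m=33, d=17, a=4
  k=3: m=35, d=74, a=1
  k=4: m=39, d=13, a=6
  k=5: m=39, d=74, a=1
  k=6: m=35, d=17, a=4
  k=7: m=33, d=82, a=1
  k=8: m=49, d=1, a=98
d=1 and a=2a₀=98 at k=8, so the next step gives (m, d) = (49, 82) again — its k=1 value — and the period has length 8.

[49; 1, 4, 1, 6, 1, 4, 1, 98]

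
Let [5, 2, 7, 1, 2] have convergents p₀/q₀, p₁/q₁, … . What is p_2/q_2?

Using pₖ = aₖpₖ₋₁ + pₖ₋₂, qₖ = aₖqₖ₋₁ + qₖ₋₂ (with p₋₁=1, p₋₂=0, q₋₁=0, q₋₂=1):
  k=0: a=5, p=5, q=1
  k=1: a=2, p=11, q=2
  k=2: a=7, p=82, q=15

82/15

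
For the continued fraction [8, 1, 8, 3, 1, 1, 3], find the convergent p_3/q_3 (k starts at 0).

Using pₖ = aₖpₖ₋₁ + pₖ₋₂, qₖ = aₖqₖ₋₁ + qₖ₋₂ (with p₋₁=1, p₋₂=0, q₋₁=0, q₋₂=1):
  k=0: a=8, p=8, q=1
  k=1: a=1, p=9, q=1
  k=2: a=8, p=80, q=9
  k=3: a=3, p=249, q=28

249/28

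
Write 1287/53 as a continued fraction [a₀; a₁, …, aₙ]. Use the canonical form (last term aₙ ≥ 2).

1287 = 24×53 + 15
53 = 3×15 + 8
15 = 1×8 + 7
8 = 1×7 + 1
7 = 7×1 + 0  (stop)
So 1287/53 = [24; 3, 1, 1, 7].

[24; 3, 1, 1, 7]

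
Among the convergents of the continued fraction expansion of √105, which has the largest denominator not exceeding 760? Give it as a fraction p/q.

3361/328

√105 = [10; 4, 20, …] (period length 2).
Convergents:
  p_0/q_0 = 10/1
  p_1/q_1 = 41/4
  p_2/q_2 = 830/81
  p_3/q_3 = 3361/328
  p_4/q_4 = 68050/6641
q_3 = 328 ≤ 760 < 6641 = q_4, so the answer is 3361/328.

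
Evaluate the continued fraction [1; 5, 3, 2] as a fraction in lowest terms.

Fold from the inside: start with 2/1.
  3 + 1/2 = 7/2
  5 + 2/7 = 37/7
  1 + 7/37 = 44/37

44/37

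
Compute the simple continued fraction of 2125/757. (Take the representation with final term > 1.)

2125 = 2×757 + 611
757 = 1×611 + 146
611 = 4×146 + 27
146 = 5×27 + 11
27 = 2×11 + 5
11 = 2×5 + 1
5 = 5×1 + 0  (stop)
So 2125/757 = [2; 1, 4, 5, 2, 2, 5].

[2; 1, 4, 5, 2, 2, 5]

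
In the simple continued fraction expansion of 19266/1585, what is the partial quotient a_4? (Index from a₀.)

1

19266 = 12·1585 + 246   →  a_0 = 12
1585 = 6·246 + 109   →  a_1 = 6
246 = 2·109 + 28   →  a_2 = 2
109 = 3·28 + 25   →  a_3 = 3
28 = 1·25 + 3   →  a_4 = 1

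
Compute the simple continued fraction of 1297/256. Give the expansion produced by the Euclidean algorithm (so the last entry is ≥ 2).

[5; 15, 17]

1297 = 5*256 + 17
256 = 15*17 + 1
17 = 17*1 + 0  (stop)
So 1297/256 = [5; 15, 17].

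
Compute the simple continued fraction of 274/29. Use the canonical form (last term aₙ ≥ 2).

[9; 2, 4, 3]

274 = 9×29 + 13
29 = 2×13 + 3
13 = 4×3 + 1
3 = 3×1 + 0  (stop)
So 274/29 = [9; 2, 4, 3].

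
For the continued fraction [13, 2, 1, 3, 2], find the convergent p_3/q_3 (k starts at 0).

147/11

Using pₖ = aₖpₖ₋₁ + pₖ₋₂, qₖ = aₖqₖ₋₁ + qₖ₋₂ (with p₋₁=1, p₋₂=0, q₋₁=0, q₋₂=1):
  k=0: a=13, p=13, q=1
  k=1: a=2, p=27, q=2
  k=2: a=1, p=40, q=3
  k=3: a=3, p=147, q=11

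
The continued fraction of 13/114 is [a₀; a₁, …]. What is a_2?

1

13 = 0·114 + 13   →  a_0 = 0
114 = 8·13 + 10   →  a_1 = 8
13 = 1·10 + 3   →  a_2 = 1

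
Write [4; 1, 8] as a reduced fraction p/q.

44/9

Using pₖ = aₖpₖ₋₁ + pₖ₋₂ and qₖ = aₖqₖ₋₁ + qₖ₋₂:
  k=0: a=4, p=4, q=1
  k=1: a=1, p=5, q=1
  k=2: a=8, p=44, q=9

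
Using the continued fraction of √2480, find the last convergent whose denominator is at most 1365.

24850/499

√2480 = [49; 1, 3, 1, 98, …] (period length 4).
Convergents:
  p_0/q_0 = 49/1
  p_1/q_1 = 50/1
  p_2/q_2 = 199/4
  p_3/q_3 = 249/5
  p_4/q_4 = 24601/494
  p_5/q_5 = 24850/499
  p_6/q_6 = 99151/1991
q_5 = 499 ≤ 1365 < 1991 = q_6, so the answer is 24850/499.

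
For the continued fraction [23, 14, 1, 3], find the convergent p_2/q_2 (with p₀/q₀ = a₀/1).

346/15

Using pₖ = aₖpₖ₋₁ + pₖ₋₂, qₖ = aₖqₖ₋₁ + qₖ₋₂ (with p₋₁=1, p₋₂=0, q₋₁=0, q₋₂=1):
  k=0: a=23, p=23, q=1
  k=1: a=14, p=323, q=14
  k=2: a=1, p=346, q=15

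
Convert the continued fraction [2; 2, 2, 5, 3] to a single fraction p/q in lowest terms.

207/86

Using pₖ = aₖpₖ₋₁ + pₖ₋₂ and qₖ = aₖqₖ₋₁ + qₖ₋₂:
  k=0: a=2, p=2, q=1
  k=1: a=2, p=5, q=2
  k=2: a=2, p=12, q=5
  k=3: a=5, p=65, q=27
  k=4: a=3, p=207, q=86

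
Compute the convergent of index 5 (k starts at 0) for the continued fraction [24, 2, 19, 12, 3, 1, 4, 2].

Using pₖ = aₖpₖ₋₁ + pₖ₋₂, qₖ = aₖqₖ₋₁ + qₖ₋₂ (with p₋₁=1, p₋₂=0, q₋₁=0, q₋₂=1):
  k=0: a=24, p=24, q=1
  k=1: a=2, p=49, q=2
  k=2: a=19, p=955, q=39
  k=3: a=12, p=11509, q=470
  k=4: a=3, p=35482, q=1449
  k=5: a=1, p=46991, q=1919

46991/1919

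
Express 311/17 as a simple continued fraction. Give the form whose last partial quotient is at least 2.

[18; 3, 2, 2]

311 = 18*17 + 5
17 = 3*5 + 2
5 = 2*2 + 1
2 = 2*1 + 0  (stop)
So 311/17 = [18; 3, 2, 2].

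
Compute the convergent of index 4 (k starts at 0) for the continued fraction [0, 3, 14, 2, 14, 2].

420/1289

Using pₖ = aₖpₖ₋₁ + pₖ₋₂, qₖ = aₖqₖ₋₁ + qₖ₋₂ (with p₋₁=1, p₋₂=0, q₋₁=0, q₋₂=1):
  k=0: a=0, p=0, q=1
  k=1: a=3, p=1, q=3
  k=2: a=14, p=14, q=43
  k=3: a=2, p=29, q=89
  k=4: a=14, p=420, q=1289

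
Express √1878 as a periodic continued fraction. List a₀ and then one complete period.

a₀ = ⌊√1878⌋ = 43.
With m₀=0, d₀=1 and mₖ₊₁ = dₖaₖ − mₖ, dₖ₊₁ = (n − mₖ₊₁²)/dₖ, aₖ₊₁ = ⌊(a₀+mₖ₊₁)/dₖ₊₁⌋:
  k=1: m=43, d=29, a=2
  k=2: m=15, d=57, a=1
  k=3: m=42, d=2, a=42
  k=4: m=42, d=57, a=1
  k=5: m=15, d=29, a=2
  k=6: m=43, d=1, a=86
d=1 and a=2a₀=86 at k=6, so the next step gives (m, d) = (43, 29) again — its k=1 value — and the period has length 6.

[43; 2, 1, 42, 1, 2, 86]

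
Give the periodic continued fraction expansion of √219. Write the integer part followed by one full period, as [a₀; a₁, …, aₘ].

[14; 1, 3, 1, 28]

a₀ = ⌊√219⌋ = 14.
With m₀=0, d₀=1 and mₖ₊₁ = dₖaₖ − mₖ, dₖ₊₁ = (n − mₖ₊₁²)/dₖ, aₖ₊₁ = ⌊(a₀+mₖ₊₁)/dₖ₊₁⌋:
  k=1: m=14, d=23, a=1
  k=2: m=9, d=6, a=3
  k=3: m=9, d=23, a=1
  k=4: m=14, d=1, a=28
d=1 and a=2a₀=28 at k=4, so the next step gives (m, d) = (14, 23) again — its k=1 value — and the period has length 4.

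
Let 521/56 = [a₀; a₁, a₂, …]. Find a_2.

3

521 = 9·56 + 17   →  a_0 = 9
56 = 3·17 + 5   →  a_1 = 3
17 = 3·5 + 2   →  a_2 = 3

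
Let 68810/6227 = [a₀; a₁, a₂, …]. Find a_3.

68810 = 11·6227 + 313   →  a_0 = 11
6227 = 19·313 + 280   →  a_1 = 19
313 = 1·280 + 33   →  a_2 = 1
280 = 8·33 + 16   →  a_3 = 8

8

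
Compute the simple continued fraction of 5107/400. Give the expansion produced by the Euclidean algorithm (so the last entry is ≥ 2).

5107 = 12×400 + 307
400 = 1×307 + 93
307 = 3×93 + 28
93 = 3×28 + 9
28 = 3×9 + 1
9 = 9×1 + 0  (stop)
So 5107/400 = [12; 1, 3, 3, 3, 9].

[12; 1, 3, 3, 3, 9]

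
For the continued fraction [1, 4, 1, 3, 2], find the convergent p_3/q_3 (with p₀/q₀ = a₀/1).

23/19

Using pₖ = aₖpₖ₋₁ + pₖ₋₂, qₖ = aₖqₖ₋₁ + qₖ₋₂ (with p₋₁=1, p₋₂=0, q₋₁=0, q₋₂=1):
  k=0: a=1, p=1, q=1
  k=1: a=4, p=5, q=4
  k=2: a=1, p=6, q=5
  k=3: a=3, p=23, q=19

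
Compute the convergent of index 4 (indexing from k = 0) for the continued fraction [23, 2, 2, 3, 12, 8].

Using pₖ = aₖpₖ₋₁ + pₖ₋₂, qₖ = aₖqₖ₋₁ + qₖ₋₂ (with p₋₁=1, p₋₂=0, q₋₁=0, q₋₂=1):
  k=0: a=23, p=23, q=1
  k=1: a=2, p=47, q=2
  k=2: a=2, p=117, q=5
  k=3: a=3, p=398, q=17
  k=4: a=12, p=4893, q=209

4893/209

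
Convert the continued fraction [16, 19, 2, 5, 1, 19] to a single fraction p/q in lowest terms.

80594/5021

Using pₖ = aₖpₖ₋₁ + pₖ₋₂ and qₖ = aₖqₖ₋₁ + qₖ₋₂:
  k=0: a=16, p=16, q=1
  k=1: a=19, p=305, q=19
  k=2: a=2, p=626, q=39
  k=3: a=5, p=3435, q=214
  k=4: a=1, p=4061, q=253
  k=5: a=19, p=80594, q=5021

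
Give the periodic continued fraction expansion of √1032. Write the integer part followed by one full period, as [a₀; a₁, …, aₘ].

[32; 8, 64]

a₀ = ⌊√1032⌋ = 32.
With m₀=0, d₀=1 and mₖ₊₁ = dₖaₖ − mₖ, dₖ₊₁ = (n − mₖ₊₁²)/dₖ, aₖ₊₁ = ⌊(a₀+mₖ₊₁)/dₖ₊₁⌋:
  k=1: m=32, d=8, a=8
  k=2: m=32, d=1, a=64
d=1 and a=2a₀=64 at k=2, so the next step gives (m, d) = (32, 8) again — its k=1 value — and the period has length 2.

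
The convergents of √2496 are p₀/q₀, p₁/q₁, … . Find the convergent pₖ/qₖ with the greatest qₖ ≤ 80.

√2496 = [49; 1, 23, 1, 98, …] (period length 4).
Convergents:
  p_0/q_0 = 49/1
  p_1/q_1 = 50/1
  p_2/q_2 = 1199/24
  p_3/q_3 = 1249/25
  p_4/q_4 = 123601/2474
q_3 = 25 ≤ 80 < 2474 = q_4, so the answer is 1249/25.

1249/25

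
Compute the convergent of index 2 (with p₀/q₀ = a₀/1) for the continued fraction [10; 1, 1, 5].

21/2

Using pₖ = aₖpₖ₋₁ + pₖ₋₂, qₖ = aₖqₖ₋₁ + qₖ₋₂ (with p₋₁=1, p₋₂=0, q₋₁=0, q₋₂=1):
  k=0: a=10, p=10, q=1
  k=1: a=1, p=11, q=1
  k=2: a=1, p=21, q=2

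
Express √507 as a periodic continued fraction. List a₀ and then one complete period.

[22; 1, 1, 14, 1, 1, 44]

a₀ = ⌊√507⌋ = 22.
With m₀=0, d₀=1 and mₖ₊₁ = dₖaₖ − mₖ, dₖ₊₁ = (n − mₖ₊₁²)/dₖ, aₖ₊₁ = ⌊(a₀+mₖ₊₁)/dₖ₊₁⌋:
  k=1: m=22, d=23, a=1
  k=2: m=1, d=22, a=1
  k=3: m=21, d=3, a=14
  k=4: m=21, d=22, a=1
  k=5: m=1, d=23, a=1
  k=6: m=22, d=1, a=44
d=1 and a=2a₀=44 at k=6, so the next step gives (m, d) = (22, 23) again — its k=1 value — and the period has length 6.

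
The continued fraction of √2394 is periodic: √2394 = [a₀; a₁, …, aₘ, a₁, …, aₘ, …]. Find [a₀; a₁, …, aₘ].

[48; 1, 12, 1, 96]

a₀ = ⌊√2394⌋ = 48.
With m₀=0, d₀=1 and mₖ₊₁ = dₖaₖ − mₖ, dₖ₊₁ = (n − mₖ₊₁²)/dₖ, aₖ₊₁ = ⌊(a₀+mₖ₊₁)/dₖ₊₁⌋:
  k=1: m=48, d=90, a=1
  k=2: m=42, d=7, a=12
  k=3: m=42, d=90, a=1
  k=4: m=48, d=1, a=96
d=1 and a=2a₀=96 at k=4, so the next step gives (m, d) = (48, 90) again — its k=1 value — and the period has length 4.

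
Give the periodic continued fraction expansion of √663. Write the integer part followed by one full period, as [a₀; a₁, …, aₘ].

a₀ = ⌊√663⌋ = 25.
With m₀=0, d₀=1 and mₖ₊₁ = dₖaₖ − mₖ, dₖ₊₁ = (n − mₖ₊₁²)/dₖ, aₖ₊₁ = ⌊(a₀+mₖ₊₁)/dₖ₊₁⌋:
  k=1: m=25, d=38, a=1
  k=2: m=13, d=13, a=2
  k=3: m=13, d=38, a=1
  k=4: m=25, d=1, a=50
d=1 and a=2a₀=50 at k=4, so the next step gives (m, d) = (25, 38) again — its k=1 value — and the period has length 4.

[25; 1, 2, 1, 50]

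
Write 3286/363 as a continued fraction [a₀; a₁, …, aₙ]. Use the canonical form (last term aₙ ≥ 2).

3286 = 9·363 + 19
363 = 19·19 + 2
19 = 9·2 + 1
2 = 2·1 + 0  (stop)
So 3286/363 = [9; 19, 9, 2].

[9; 19, 9, 2]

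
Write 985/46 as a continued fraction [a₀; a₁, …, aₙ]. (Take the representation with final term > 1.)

985 = 21·46 + 19
46 = 2·19 + 8
19 = 2·8 + 3
8 = 2·3 + 2
3 = 1·2 + 1
2 = 2·1 + 0  (stop)
So 985/46 = [21; 2, 2, 2, 1, 2].

[21; 2, 2, 2, 1, 2]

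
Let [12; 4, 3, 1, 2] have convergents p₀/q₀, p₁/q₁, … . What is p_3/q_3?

208/17

Using pₖ = aₖpₖ₋₁ + pₖ₋₂, qₖ = aₖqₖ₋₁ + qₖ₋₂ (with p₋₁=1, p₋₂=0, q₋₁=0, q₋₂=1):
  k=0: a=12, p=12, q=1
  k=1: a=4, p=49, q=4
  k=2: a=3, p=159, q=13
  k=3: a=1, p=208, q=17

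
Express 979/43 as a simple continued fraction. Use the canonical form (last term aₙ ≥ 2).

[22; 1, 3, 3, 3]

979 = 22×43 + 33
43 = 1×33 + 10
33 = 3×10 + 3
10 = 3×3 + 1
3 = 3×1 + 0  (stop)
So 979/43 = [22; 1, 3, 3, 3].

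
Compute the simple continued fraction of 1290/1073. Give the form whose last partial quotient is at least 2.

1290 = 1*1073 + 217
1073 = 4*217 + 205
217 = 1*205 + 12
205 = 17*12 + 1
12 = 12*1 + 0  (stop)
So 1290/1073 = [1; 4, 1, 17, 12].

[1; 4, 1, 17, 12]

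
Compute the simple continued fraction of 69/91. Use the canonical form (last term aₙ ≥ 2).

[0; 1, 3, 7, 3]

69 = 0×91 + 69
91 = 1×69 + 22
69 = 3×22 + 3
22 = 7×3 + 1
3 = 3×1 + 0  (stop)
So 69/91 = [0; 1, 3, 7, 3].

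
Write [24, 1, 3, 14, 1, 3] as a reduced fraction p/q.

5941/240

Using pₖ = aₖpₖ₋₁ + pₖ₋₂ and qₖ = aₖqₖ₋₁ + qₖ₋₂:
  k=0: a=24, p=24, q=1
  k=1: a=1, p=25, q=1
  k=2: a=3, p=99, q=4
  k=3: a=14, p=1411, q=57
  k=4: a=1, p=1510, q=61
  k=5: a=3, p=5941, q=240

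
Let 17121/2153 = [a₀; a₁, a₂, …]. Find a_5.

17121 = 7·2153 + 2050   →  a_0 = 7
2153 = 1·2050 + 103   →  a_1 = 1
2050 = 19·103 + 93   →  a_2 = 19
103 = 1·93 + 10   →  a_3 = 1
93 = 9·10 + 3   →  a_4 = 9
10 = 3·3 + 1   →  a_5 = 3

3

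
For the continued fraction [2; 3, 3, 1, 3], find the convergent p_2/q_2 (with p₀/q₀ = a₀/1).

Using pₖ = aₖpₖ₋₁ + pₖ₋₂, qₖ = aₖqₖ₋₁ + qₖ₋₂ (with p₋₁=1, p₋₂=0, q₋₁=0, q₋₂=1):
  k=0: a=2, p=2, q=1
  k=1: a=3, p=7, q=3
  k=2: a=3, p=23, q=10

23/10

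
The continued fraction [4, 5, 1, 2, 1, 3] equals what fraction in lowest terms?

359/86

Fold from the inside: start with 3/1.
  1 + 1/3 = 4/3
  2 + 3/4 = 11/4
  1 + 4/11 = 15/11
  5 + 11/15 = 86/15
  4 + 15/86 = 359/86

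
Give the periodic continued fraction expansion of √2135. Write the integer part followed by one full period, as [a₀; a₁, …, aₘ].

[46; 4, 1, 5, 1, 4, 92]

a₀ = ⌊√2135⌋ = 46.
With m₀=0, d₀=1 and mₖ₊₁ = dₖaₖ − mₖ, dₖ₊₁ = (n − mₖ₊₁²)/dₖ, aₖ₊₁ = ⌊(a₀+mₖ₊₁)/dₖ₊₁⌋:
  k=1: m=46, d=19, a=4
  k=2: m=30, d=65, a=1
  k=3: m=35, d=14, a=5
  k=4: m=35, d=65, a=1
  k=5: m=30, d=19, a=4
  k=6: m=46, d=1, a=92
d=1 and a=2a₀=92 at k=6, so the next step gives (m, d) = (46, 19) again — its k=1 value — and the period has length 6.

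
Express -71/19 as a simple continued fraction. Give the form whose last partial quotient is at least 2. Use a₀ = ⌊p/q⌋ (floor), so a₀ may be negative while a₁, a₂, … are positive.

-71 = -4·19 + 5
19 = 3·5 + 4
5 = 1·4 + 1
4 = 4·1 + 0  (stop)
So -71/19 = [-4; 3, 1, 4].

[-4; 3, 1, 4]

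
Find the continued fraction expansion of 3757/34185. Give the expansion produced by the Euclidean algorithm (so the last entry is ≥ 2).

3757 = 0×34185 + 3757
34185 = 9×3757 + 372
3757 = 10×372 + 37
372 = 10×37 + 2
37 = 18×2 + 1
2 = 2×1 + 0  (stop)
So 3757/34185 = [0; 9, 10, 10, 18, 2].

[0; 9, 10, 10, 18, 2]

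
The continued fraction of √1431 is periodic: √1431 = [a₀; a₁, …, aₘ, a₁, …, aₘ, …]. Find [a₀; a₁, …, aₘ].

a₀ = ⌊√1431⌋ = 37.
With m₀=0, d₀=1 and mₖ₊₁ = dₖaₖ − mₖ, dₖ₊₁ = (n − mₖ₊₁²)/dₖ, aₖ₊₁ = ⌊(a₀+mₖ₊₁)/dₖ₊₁⌋:
  k=1: m=37, d=62, a=1
  k=2: m=25, d=13, a=4
  k=3: m=27, d=54, a=1
  k=4: m=27, d=13, a=4
  k=5: m=25, d=62, a=1
  k=6: m=37, d=1, a=74
d=1 and a=2a₀=74 at k=6, so the next step gives (m, d) = (37, 62) again — its k=1 value — and the period has length 6.

[37; 1, 4, 1, 4, 1, 74]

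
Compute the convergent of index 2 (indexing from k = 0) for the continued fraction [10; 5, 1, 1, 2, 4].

61/6

Using pₖ = aₖpₖ₋₁ + pₖ₋₂, qₖ = aₖqₖ₋₁ + qₖ₋₂ (with p₋₁=1, p₋₂=0, q₋₁=0, q₋₂=1):
  k=0: a=10, p=10, q=1
  k=1: a=5, p=51, q=5
  k=2: a=1, p=61, q=6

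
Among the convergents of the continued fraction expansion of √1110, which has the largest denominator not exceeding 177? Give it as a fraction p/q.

1999/60

√1110 = [33; 3, 6, 3, 66, …] (period length 4).
Convergents:
  p_0/q_0 = 33/1
  p_1/q_1 = 100/3
  p_2/q_2 = 633/19
  p_3/q_3 = 1999/60
  p_4/q_4 = 132567/3979
q_3 = 60 ≤ 177 < 3979 = q_4, so the answer is 1999/60.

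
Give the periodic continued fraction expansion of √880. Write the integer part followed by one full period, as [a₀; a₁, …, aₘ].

[29; 1, 1, 1, 58]

a₀ = ⌊√880⌋ = 29.
With m₀=0, d₀=1 and mₖ₊₁ = dₖaₖ − mₖ, dₖ₊₁ = (n − mₖ₊₁²)/dₖ, aₖ₊₁ = ⌊(a₀+mₖ₊₁)/dₖ₊₁⌋:
  k=1: m=29, d=39, a=1
  k=2: m=10, d=20, a=1
  k=3: m=10, d=39, a=1
  k=4: m=29, d=1, a=58
d=1 and a=2a₀=58 at k=4, so the next step gives (m, d) = (29, 39) again — its k=1 value — and the period has length 4.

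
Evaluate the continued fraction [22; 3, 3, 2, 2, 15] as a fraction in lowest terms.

Using pₖ = aₖpₖ₋₁ + pₖ₋₂ and qₖ = aₖqₖ₋₁ + qₖ₋₂:
  k=0: a=22, p=22, q=1
  k=1: a=3, p=67, q=3
  k=2: a=3, p=223, q=10
  k=3: a=2, p=513, q=23
  k=4: a=2, p=1249, q=56
  k=5: a=15, p=19248, q=863

19248/863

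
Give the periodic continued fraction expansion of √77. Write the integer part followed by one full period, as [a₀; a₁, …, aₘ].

a₀ = ⌊√77⌋ = 8.
With m₀=0, d₀=1 and mₖ₊₁ = dₖaₖ − mₖ, dₖ₊₁ = (n − mₖ₊₁²)/dₖ, aₖ₊₁ = ⌊(a₀+mₖ₊₁)/dₖ₊₁⌋:
  k=1: m=8, d=13, a=1
  k=2: m=5, d=4, a=3
  k=3: m=7, d=7, a=2
  k=4: m=7, d=4, a=3
  k=5: m=5, d=13, a=1
  k=6: m=8, d=1, a=16
d=1 and a=2a₀=16 at k=6, so the next step gives (m, d) = (8, 13) again — its k=1 value — and the period has length 6.

[8; 1, 3, 2, 3, 1, 16]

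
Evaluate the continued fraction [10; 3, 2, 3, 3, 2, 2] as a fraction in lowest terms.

4559/443

Using pₖ = aₖpₖ₋₁ + pₖ₋₂ and qₖ = aₖqₖ₋₁ + qₖ₋₂:
  k=0: a=10, p=10, q=1
  k=1: a=3, p=31, q=3
  k=2: a=2, p=72, q=7
  k=3: a=3, p=247, q=24
  k=4: a=3, p=813, q=79
  k=5: a=2, p=1873, q=182
  k=6: a=2, p=4559, q=443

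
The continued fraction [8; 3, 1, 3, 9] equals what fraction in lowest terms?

Fold from the inside: start with 9/1.
  3 + 1/9 = 28/9
  1 + 9/28 = 37/28
  3 + 28/37 = 139/37
  8 + 37/139 = 1149/139

1149/139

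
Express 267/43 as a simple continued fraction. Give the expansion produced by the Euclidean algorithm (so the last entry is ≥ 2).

267 = 6·43 + 9
43 = 4·9 + 7
9 = 1·7 + 2
7 = 3·2 + 1
2 = 2·1 + 0  (stop)
So 267/43 = [6; 4, 1, 3, 2].

[6; 4, 1, 3, 2]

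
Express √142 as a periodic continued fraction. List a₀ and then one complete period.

a₀ = ⌊√142⌋ = 11.
With m₀=0, d₀=1 and mₖ₊₁ = dₖaₖ − mₖ, dₖ₊₁ = (n − mₖ₊₁²)/dₖ, aₖ₊₁ = ⌊(a₀+mₖ₊₁)/dₖ₊₁⌋:
  k=1: m=11, d=21, a=1
  k=2: m=10, d=2, a=10
  k=3: m=10, d=21, a=1
  k=4: m=11, d=1, a=22
d=1 and a=2a₀=22 at k=4, so the next step gives (m, d) = (11, 21) again — its k=1 value — and the period has length 4.

[11; 1, 10, 1, 22]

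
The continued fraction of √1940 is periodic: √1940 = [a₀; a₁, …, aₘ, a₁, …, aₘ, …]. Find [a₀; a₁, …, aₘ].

[44; 22, 88]

a₀ = ⌊√1940⌋ = 44.
With m₀=0, d₀=1 and mₖ₊₁ = dₖaₖ − mₖ, dₖ₊₁ = (n − mₖ₊₁²)/dₖ, aₖ₊₁ = ⌊(a₀+mₖ₊₁)/dₖ₊₁⌋:
  k=1: m=44, d=4, a=22
  k=2: m=44, d=1, a=88
d=1 and a=2a₀=88 at k=2, so the next step gives (m, d) = (44, 4) again — its k=1 value — and the period has length 2.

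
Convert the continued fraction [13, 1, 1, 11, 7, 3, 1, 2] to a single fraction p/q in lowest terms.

Using pₖ = aₖpₖ₋₁ + pₖ₋₂ and qₖ = aₖqₖ₋₁ + qₖ₋₂:
  k=0: a=13, p=13, q=1
  k=1: a=1, p=14, q=1
  k=2: a=1, p=27, q=2
  k=3: a=11, p=311, q=23
  k=4: a=7, p=2204, q=163
  k=5: a=3, p=6923, q=512
  k=6: a=1, p=9127, q=675
  k=7: a=2, p=25177, q=1862

25177/1862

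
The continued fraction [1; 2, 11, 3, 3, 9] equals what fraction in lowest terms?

Fold from the inside: start with 9/1.
  3 + 1/9 = 28/9
  3 + 9/28 = 93/28
  11 + 28/93 = 1051/93
  2 + 93/1051 = 2195/1051
  1 + 1051/2195 = 3246/2195

3246/2195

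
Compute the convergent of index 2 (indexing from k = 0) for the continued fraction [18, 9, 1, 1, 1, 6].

Using pₖ = aₖpₖ₋₁ + pₖ₋₂, qₖ = aₖqₖ₋₁ + qₖ₋₂ (with p₋₁=1, p₋₂=0, q₋₁=0, q₋₂=1):
  k=0: a=18, p=18, q=1
  k=1: a=9, p=163, q=9
  k=2: a=1, p=181, q=10

181/10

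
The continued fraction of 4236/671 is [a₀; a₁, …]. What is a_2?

5

4236 = 6·671 + 210   →  a_0 = 6
671 = 3·210 + 41   →  a_1 = 3
210 = 5·41 + 5   →  a_2 = 5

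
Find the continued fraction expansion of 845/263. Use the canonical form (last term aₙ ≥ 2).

845 = 3*263 + 56
263 = 4*56 + 39
56 = 1*39 + 17
39 = 2*17 + 5
17 = 3*5 + 2
5 = 2*2 + 1
2 = 2*1 + 0  (stop)
So 845/263 = [3; 4, 1, 2, 3, 2, 2].

[3; 4, 1, 2, 3, 2, 2]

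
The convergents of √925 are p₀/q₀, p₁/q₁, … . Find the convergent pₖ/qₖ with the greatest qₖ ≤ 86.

√925 = [30; 2, 2, 2, 2, 60, …] (period length 5).
Convergents:
  p_0/q_0 = 30/1
  p_1/q_1 = 61/2
  p_2/q_2 = 152/5
  p_3/q_3 = 365/12
  p_4/q_4 = 882/29
  p_5/q_5 = 53285/1752
q_4 = 29 ≤ 86 < 1752 = q_5, so the answer is 882/29.

882/29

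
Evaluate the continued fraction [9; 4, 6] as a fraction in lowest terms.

Using pₖ = aₖpₖ₋₁ + pₖ₋₂ and qₖ = aₖqₖ₋₁ + qₖ₋₂:
  k=0: a=9, p=9, q=1
  k=1: a=4, p=37, q=4
  k=2: a=6, p=231, q=25

231/25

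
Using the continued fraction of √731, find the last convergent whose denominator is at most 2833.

√731 = [27; 27, 54, …] (period length 2).
Convergents:
  p_0/q_0 = 27/1
  p_1/q_1 = 730/27
  p_2/q_2 = 39447/1459
  p_3/q_3 = 1065799/39420
q_2 = 1459 ≤ 2833 < 39420 = q_3, so the answer is 39447/1459.

39447/1459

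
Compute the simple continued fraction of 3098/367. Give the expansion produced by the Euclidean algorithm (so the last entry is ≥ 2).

3098 = 8·367 + 162
367 = 2·162 + 43
162 = 3·43 + 33
43 = 1·33 + 10
33 = 3·10 + 3
10 = 3·3 + 1
3 = 3·1 + 0  (stop)
So 3098/367 = [8; 2, 3, 1, 3, 3, 3].

[8; 2, 3, 1, 3, 3, 3]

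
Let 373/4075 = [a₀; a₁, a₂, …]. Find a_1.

373 = 0·4075 + 373   →  a_0 = 0
4075 = 10·373 + 345   →  a_1 = 10

10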